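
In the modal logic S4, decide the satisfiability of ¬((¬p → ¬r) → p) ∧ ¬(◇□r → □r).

1. ¬((¬p → ¬r) → p) ∧ ¬(◇□r → □r), u
2. ¬((¬p → ¬r) → p), u
3. ¬(◇□r → □r), u
4. ¬p → ¬r, u
5. ¬p, u
6. ◇□r, u
7. ¬□r, u
8. ¬r, u
9. □r, v
10. r, v
11. ¬r, w
Accessibility: uRu, uRv, uRw, vRv, wRw

Satisfiable (open branch found)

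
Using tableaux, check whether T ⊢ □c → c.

Valid

Tableau for the negation ¬(□c → c):
1. ¬(□c → c), 0
2. □c, 0
3. ¬c, 0
4. c, 0
Accessibility: 0R0
Branch closes: c and ¬c both at 0.
Every branch of the negation's tableau closes; the branch above is one of them.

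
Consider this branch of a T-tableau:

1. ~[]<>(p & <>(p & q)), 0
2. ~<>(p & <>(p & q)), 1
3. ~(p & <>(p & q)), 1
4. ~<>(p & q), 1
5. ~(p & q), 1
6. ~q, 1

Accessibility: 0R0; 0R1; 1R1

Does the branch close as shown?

No world carries both an atom and its negation.

Not closed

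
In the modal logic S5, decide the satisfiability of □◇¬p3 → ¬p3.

Yes, satisfiable

1. □◇¬p3 → ¬p3, 0
2. ¬p3, 0
Accessibility: 0R0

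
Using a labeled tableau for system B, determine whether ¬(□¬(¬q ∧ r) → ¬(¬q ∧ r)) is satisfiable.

Unsatisfiable (every branch closes)

1. ¬(□¬(¬q ∧ r) → ¬(¬q ∧ r)), 0
2. □¬(¬q ∧ r), 0   [¬→-rule on 1]
3. ¬q ∧ r, 0   [¬→-rule on 1]
4. ¬q, 0   [∧-rule on 3]
5. r, 0   [∧-rule on 3]
6. ¬(¬q ∧ r), 0   [□-rule on 2 via 0R0]
7. ¬r, 0   [¬∧-rule on 6 (branches; this branch)]
Accessibility: 0R0
Branch closes: r and ¬r both at 0.
All branches of the tableau close; one closing branch shown above.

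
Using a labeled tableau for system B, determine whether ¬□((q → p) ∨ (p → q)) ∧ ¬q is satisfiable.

1. ¬□((q → p) ∨ (p → q)) ∧ ¬q, w0
2. ¬□((q → p) ∨ (p → q)), w0
3. ¬q, w0
4. ¬((q → p) ∨ (p → q)), w1
5. ¬(q → p), w1
6. ¬(p → q), w1
7. q, w1
8. ¬p, w1
9. p, w1
10. ¬q, w1
Accessibility: w0Rw0, w0Rw1, w1Rw0, w1Rw1
Branch closes: p and ¬p both at w1.
All branches of the tableau close; one closing branch shown above.

No, unsatisfiable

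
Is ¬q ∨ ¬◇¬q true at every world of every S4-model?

Tableau for the negation ¬(¬q ∨ ¬◇¬q):
1. ¬(¬q ∨ ¬◇¬q), 0
2. q, 0   [¬∨-rule on 1]
3. ◇¬q, 0   [¬∨-rule on 1]
4. ¬q, 1   [◇-rule on 3: fresh world 1, 0R1]
Accessibility: 0R0, 0R1, 1R1
The negation has an open branch (countermodel exists).

No, not valid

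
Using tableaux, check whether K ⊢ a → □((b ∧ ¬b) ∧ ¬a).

Tableau for the negation ¬(a → □((b ∧ ¬b) ∧ ¬a)):
1. ¬(a → □((b ∧ ¬b) ∧ ¬a)), w0
2. a, w0   [¬→-rule on 1]
3. ¬□((b ∧ ¬b) ∧ ¬a), w0   [¬→-rule on 1]
4. ¬((b ∧ ¬b) ∧ ¬a), w1   [¬□-rule on 3: fresh world w1, w0Rw1]
5. a, w1   [¬∧-rule on 4 (branches; this branch)]
Accessibility: w0Rw1
The negation has an open branch (countermodel exists).

Not valid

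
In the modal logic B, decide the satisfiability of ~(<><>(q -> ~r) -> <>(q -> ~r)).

Satisfiable (open branch found)

1. ~(<><>(q -> ~r) -> <>(q -> ~r)), 0
2. <><>(q -> ~r), 0
3. ~<>(q -> ~r), 0
4. ~(q -> ~r), 0
5. q, 0
6. r, 0
7. <>(q -> ~r), 1
8. ~(q -> ~r), 1
9. q, 1
10. r, 1
11. q -> ~r, 2
12. ~r, 2
Accessibility: 0R0, 0R1, 1R0, 1R1, 1R2, 2R1, 2R2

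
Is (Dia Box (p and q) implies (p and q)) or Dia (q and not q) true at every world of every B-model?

Tableau for the negation not ((Dia Box (p and q) implies (p and q)) or Dia (q and not q)):
1. not ((Dia Box (p and q) implies (p and q)) or Dia (q and not q)), 0
2. not (Dia Box (p and q) implies (p and q)), 0
3. not Dia (q and not q), 0
4. Dia Box (p and q), 0
5. not (p and q), 0
6. not (q and not q), 0
7. not q, 0
8. Box (p and q), 1
9. not (q and not q), 1
10. p and q, 0
11. p, 0
12. q, 0
Accessibility: 0R0, 0R1, 1R0, 1R1
Branch closes: q and not q both at 0.
Every branch of the negation's tableau closes; the branch above is one of them.

Valid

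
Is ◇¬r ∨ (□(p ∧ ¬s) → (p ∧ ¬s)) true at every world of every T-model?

Valid

Tableau for the negation ¬(◇¬r ∨ (□(p ∧ ¬s) → (p ∧ ¬s))):
1. ¬(◇¬r ∨ (□(p ∧ ¬s) → (p ∧ ¬s))), 0
2. ¬◇¬r, 0
3. ¬(□(p ∧ ¬s) → (p ∧ ¬s)), 0
4. □(p ∧ ¬s), 0
5. ¬(p ∧ ¬s), 0
6. r, 0
7. p ∧ ¬s, 0
8. p, 0
9. ¬s, 0
10. s, 0
Accessibility: 0R0
Branch closes: s and ¬s both at 0.
Every branch of the negation's tableau closes; the branch above is one of them.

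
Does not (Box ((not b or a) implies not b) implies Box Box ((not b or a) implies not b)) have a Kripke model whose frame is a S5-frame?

1. not (Box ((not b or a) implies not b) implies Box Box ((not b or a) implies not b)), w0
2. Box ((not b or a) implies not b), w0
3. not Box Box ((not b or a) implies not b), w0
4. (not b or a) implies not b, w0
5. not (not b or a), w0
6. b, w0
7. not a, w0
8. not Box ((not b or a) implies not b), w1
9. (not b or a) implies not b, w1
10. not (not b or a), w1
11. b, w1
12. not a, w1
13. not ((not b or a) implies not b), w2
14. not b or a, w2
15. b, w2
16. (not b or a) implies not b, w2
17. a, w2
18. not (not b or a), w2
19. not a, w2
Accessibility: w0Rw0, w0Rw1, w0Rw2, w1Rw0, w1Rw1, w1Rw2, w2Rw0, w2Rw1, w2Rw2
Branch closes: a and not a both at w2.
Every branch closes; the branch above is one of them.

Unsatisfiable (every branch closes)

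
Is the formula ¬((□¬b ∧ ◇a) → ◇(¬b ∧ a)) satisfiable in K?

1. ¬((□¬b ∧ ◇a) → ◇(¬b ∧ a)), w0
2. □¬b ∧ ◇a, w0   [¬→-rule on 1]
3. ¬◇(¬b ∧ a), w0   [¬→-rule on 1]
4. □¬b, w0   [∧-rule on 2]
5. ◇a, w0   [∧-rule on 2]
6. a, w1   [◇-rule on 5: fresh world w1, w0Rw1]
7. ¬(¬b ∧ a), w1   [¬◇-rule on 3 via w0Rw1]
8. ¬b, w1   [□-rule on 4 via w0Rw1]
9. ¬a, w1   [¬∧-rule on 7 (branches; this branch)]
Accessibility: w0Rw1
Branch closes: a and ¬a both at w1.
All branches of the tableau close; one closing branch shown above.

Unsatisfiable (every branch closes)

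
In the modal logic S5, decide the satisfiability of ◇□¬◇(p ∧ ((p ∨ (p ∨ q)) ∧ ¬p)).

1. ◇□¬◇(p ∧ ((p ∨ (p ∨ q)) ∧ ¬p)), w0
2. □¬◇(p ∧ ((p ∨ (p ∨ q)) ∧ ¬p)), w1   [◇-rule on 1: fresh world w1, w0Rw1]
3. ¬◇(p ∧ ((p ∨ (p ∨ q)) ∧ ¬p)), w0   [□-rule on 2 via w1Rw0]
4. ¬◇(p ∧ ((p ∨ (p ∨ q)) ∧ ¬p)), w1   [□-rule on 2 via w1Rw1]
5. ¬(p ∧ ((p ∨ (p ∨ q)) ∧ ¬p)), w0   [¬◇-rule on 3 via w0Rw0]
6. ¬(p ∧ ((p ∨ (p ∨ q)) ∧ ¬p)), w1   [¬◇-rule on 3 via w0Rw1]
7. ¬((p ∨ (p ∨ q)) ∧ ¬p), w0   [¬∧-rule on 5 (branches; this branch)]
8. ¬((p ∨ (p ∨ q)) ∧ ¬p), w1   [¬∧-rule on 6 (branches; this branch)]
9. p, w0   [¬∧-rule on 7 (branches; this branch)]
10. p, w1   [¬∧-rule on 8 (branches; this branch)]
Accessibility: w0Rw0, w0Rw1, w1Rw0, w1Rw1

Satisfiable (open branch found)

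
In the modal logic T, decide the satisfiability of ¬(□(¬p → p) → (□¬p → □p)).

1. ¬(□(¬p → p) → (□¬p → □p)), 0
2. □(¬p → p), 0
3. ¬(□¬p → □p), 0
4. □¬p, 0
5. ¬□p, 0
6. ¬p → p, 0
7. ¬p, 0
8. p, 0
Accessibility: 0R0
Branch closes: p and ¬p both at 0.
All branches of the tableau close; one closing branch shown above.

No, unsatisfiable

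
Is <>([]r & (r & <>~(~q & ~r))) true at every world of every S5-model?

Not valid

Tableau for the negation ~<>([]r & (r & <>~(~q & ~r))):
1. ~<>([]r & (r & <>~(~q & ~r))), u
2. ~([]r & (r & <>~(~q & ~r))), u
3. ~(r & <>~(~q & ~r)), u
4. ~<>~(~q & ~r), u
5. ~q & ~r, u
6. ~q, u
7. ~r, u
Accessibility: uRu
The negation has an open branch (countermodel exists).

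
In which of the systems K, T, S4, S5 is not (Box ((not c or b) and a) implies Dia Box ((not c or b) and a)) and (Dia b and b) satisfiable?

K

T-tableau for the formula:
1. not (Box ((not c or b) and a) implies Dia Box ((not c or b) and a)) and (Dia b and b), w0
2. not (Box ((not c or b) and a) implies Dia Box ((not c or b) and a)), w0   [and-rule on 1]
3. Dia b and b, w0   [and-rule on 1]
4. Box ((not c or b) and a), w0   [neg-implies-rule on 2]
5. not Dia Box ((not c or b) and a), w0   [neg-implies-rule on 2]
6. Dia b, w0   [and-rule on 3]
7. b, w0   [and-rule on 3]
8. (not c or b) and a, w0   [Box-rule on 4 via w0Rw0]
9. not c or b, w0   [and-rule on 8]
10. a, w0   [and-rule on 8]
11. not Box ((not c or b) and a), w0   [neg-Dia-rule on 5 via w0Rw0]
12. b, w1   [Dia-rule on 6: fresh world w1, w0Rw1]
13. (not c or b) and a, w1   [Box-rule on 4 via w0Rw1]
14. not c or b, w1   [and-rule on 13]
15. a, w1   [and-rule on 13]
16. not Box ((not c or b) and a), w1   [neg-Dia-rule on 5 via w0Rw1]
17. not ((not c or b) and a), w2   [neg-Box-rule on 11: fresh world w2, w0Rw2]
18. (not c or b) and a, w2   [Box-rule on 4 via w0Rw2]
19. not c or b, w2   [and-rule on 18]
20. a, w2   [and-rule on 18]
21. not Box ((not c or b) and a), w2   [neg-Dia-rule on 5 via w0Rw2]
22. not (not c or b), w2   [neg-and-rule on 17 (branches; this branch)]
23. c, w2   [neg-or-rule on 22]
24. not b, w2   [neg-or-rule on 22]
25. b, w2   [or-rule on 19 (branches; this branch)]
Accessibility: w0Rw0, w0Rw1, w0Rw2, w1Rw1, w2Rw2
Branch closes: b and not b both at w2.
Every branch closes (one shown): unsatisfiable in T, hence also in S4, S5 (every S4/S5-frame is a T-frame).
K-tableau for the formula:
1. not (Box ((not c or b) and a) implies Dia Box ((not c or b) and a)) and (Dia b and b), w0
2. not (Box ((not c or b) and a) implies Dia Box ((not c or b) and a)), w0   [and-rule on 1]
3. Dia b and b, w0   [and-rule on 1]
4. Box ((not c or b) and a), w0   [neg-implies-rule on 2]
5. not Dia Box ((not c or b) and a), w0   [neg-implies-rule on 2]
6. Dia b, w0   [and-rule on 3]
7. b, w0   [and-rule on 3]
8. b, w1   [Dia-rule on 6: fresh world w1, w0Rw1]
9. (not c or b) and a, w1   [Box-rule on 4 via w0Rw1]
10. not c or b, w1   [and-rule on 9]
11. a, w1   [and-rule on 9]
12. not Box ((not c or b) and a), w1   [neg-Dia-rule on 5 via w0Rw1]
13. not ((not c or b) and a), w2   [neg-Box-rule on 12: fresh world w2, w1Rw2]
14. not a, w2   [neg-and-rule on 13 (branches; this branch)]
Accessibility: w0Rw1, w1Rw2
Complete open branch: satisfiable in K.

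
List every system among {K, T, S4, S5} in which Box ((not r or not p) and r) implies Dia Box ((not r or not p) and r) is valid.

T-tableau for the negation not (Box ((not r or not p) and r) implies Dia Box ((not r or not p) and r)):
1. not (Box ((not r or not p) and r) implies Dia Box ((not r or not p) and r)), u
2. Box ((not r or not p) and r), u
3. not Dia Box ((not r or not p) and r), u
4. (not r or not p) and r, u
5. not r or not p, u
6. r, u
7. not Box ((not r or not p) and r), u
8. not p, u
9. not ((not r or not p) and r), v
10. (not r or not p) and r, v
11. not r or not p, v
12. r, v
13. not Box ((not r or not p) and r), v
14. not (not r or not p), v
15. p, v
16. not p, v
Accessibility: uRu, uRv, vRv
Branch closes: p and not p both at v.
Every branch closes (one shown): valid in T, hence also in S4, S5 (every theorem of T is a theorem of S4 and S5).
K-tableau for the negation not (Box ((not r or not p) and r) implies Dia Box ((not r or not p) and r)):
1. not (Box ((not r or not p) and r) implies Dia Box ((not r or not p) and r)), u
2. Box ((not r or not p) and r), u
3. not Dia Box ((not r or not p) and r), u
Complete open branch: countermodel on a K-frame, so not valid in K.

T, S4, S5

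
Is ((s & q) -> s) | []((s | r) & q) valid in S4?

Tableau for the negation ~(((s & q) -> s) | []((s | r) & q)):
1. ~(((s & q) -> s) | []((s | r) & q)), u
2. ~((s & q) -> s), u
3. ~[]((s | r) & q), u
4. s & q, u
5. ~s, u
6. s, u
7. q, u
Accessibility: uRu
Branch closes: s and ~s both at u.
All branches of the negation close; one closing branch shown above.

Yes, valid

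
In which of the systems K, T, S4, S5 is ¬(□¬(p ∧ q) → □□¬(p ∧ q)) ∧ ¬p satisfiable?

K, T

T-tableau for the formula:
1. ¬(□¬(p ∧ q) → □□¬(p ∧ q)) ∧ ¬p, 0
2. ¬(□¬(p ∧ q) → □□¬(p ∧ q)), 0
3. ¬p, 0
4. □¬(p ∧ q), 0
5. ¬□□¬(p ∧ q), 0
6. ¬(p ∧ q), 0
7. ¬q, 0
8. ¬□¬(p ∧ q), 1
9. ¬(p ∧ q), 1
10. ¬q, 1
11. p ∧ q, 2
12. p, 2
13. q, 2
Accessibility: 0R0, 0R1, 1R1, 1R2, 2R2
Complete open branch: satisfiable in T, hence also in K (this T-model is also a K-model).
S4-tableau for the formula:
1. ¬(□¬(p ∧ q) → □□¬(p ∧ q)) ∧ ¬p, 0
2. ¬(□¬(p ∧ q) → □□¬(p ∧ q)), 0
3. ¬p, 0
4. □¬(p ∧ q), 0
5. ¬□□¬(p ∧ q), 0
6. ¬(p ∧ q), 0
7. ¬q, 0
8. ¬□¬(p ∧ q), 1
9. ¬(p ∧ q), 1
10. ¬q, 1
11. p ∧ q, 2
12. p, 2
13. q, 2
14. ¬(p ∧ q), 2
15. ¬q, 2
Accessibility: 0R0, 0R1, 0R2, 1R1, 1R2, 2R2
Branch closes: q and ¬q both at 2.
Every branch closes (one shown): unsatisfiable in S4, hence also in S5 (every S5-frame is an S4-frame).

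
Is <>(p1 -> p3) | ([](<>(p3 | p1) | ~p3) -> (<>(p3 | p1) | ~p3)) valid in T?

Tableau for the negation ~(<>(p1 -> p3) | ([](<>(p3 | p1) | ~p3) -> (<>(p3 | p1) | ~p3))):
1. ~(<>(p1 -> p3) | ([](<>(p3 | p1) | ~p3) -> (<>(p3 | p1) | ~p3))), 0
2. ~<>(p1 -> p3), 0   [~|-rule on 1]
3. ~([](<>(p3 | p1) | ~p3) -> (<>(p3 | p1) | ~p3)), 0   [~|-rule on 1]
4. [](<>(p3 | p1) | ~p3), 0   [~->-rule on 3]
5. ~(<>(p3 | p1) | ~p3), 0   [~->-rule on 3]
6. ~<>(p3 | p1), 0   [~|-rule on 5]
7. p3, 0   [~|-rule on 5]
8. ~(p1 -> p3), 0   [~<>-rule on 2 via 0R0]
9. p1, 0   [~->-rule on 8]
10. ~p3, 0   [~->-rule on 8]
Accessibility: 0R0
Branch closes: p3 and ~p3 both at 0.
All branches of the negation close; one closing branch shown above.

Valid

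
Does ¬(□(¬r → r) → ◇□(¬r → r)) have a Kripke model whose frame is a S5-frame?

1. ¬(□(¬r → r) → ◇□(¬r → r)), u
2. □(¬r → r), u   [¬→-rule on 1]
3. ¬◇□(¬r → r), u   [¬→-rule on 1]
4. ¬r → r, u   [□-rule on 2 via uRu]
5. ¬□(¬r → r), u   [¬◇-rule on 3 via uRu]
6. r, u   [→-rule on 4 (branches; this branch)]
7. ¬(¬r → r), v   [¬□-rule on 5: fresh world v, uRv]
8. ¬r, v   [¬→-rule on 7]
9. ¬r → r, v   [□-rule on 2 via uRv]
10. ¬□(¬r → r), v   [¬◇-rule on 3 via uRv]
11. r, v   [→-rule on 9 (branches; this branch)]
Accessibility: uRu, uRv, vRu, vRv
Branch closes: r and ¬r both at v.
(One branch shown.) All branches close.

Unsatisfiable (every branch closes)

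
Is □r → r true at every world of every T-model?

Tableau for the negation ¬(□r → r):
1. ¬(□r → r), 0
2. □r, 0
3. ¬r, 0
4. r, 0
Accessibility: 0R0
Branch closes: r and ¬r both at 0.
All branches of the negation close; one closing branch shown above.

Valid in T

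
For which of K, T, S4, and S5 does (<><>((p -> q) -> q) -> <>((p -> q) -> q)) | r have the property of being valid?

T-tableau for the negation ~((<><>((p -> q) -> q) -> <>((p -> q) -> q)) | r):
1. ~((<><>((p -> q) -> q) -> <>((p -> q) -> q)) | r), 0
2. ~(<><>((p -> q) -> q) -> <>((p -> q) -> q)), 0
3. ~r, 0
4. <><>((p -> q) -> q), 0
5. ~<>((p -> q) -> q), 0
6. ~((p -> q) -> q), 0
7. p -> q, 0
8. ~q, 0
9. ~p, 0
10. <>((p -> q) -> q), 1
11. ~((p -> q) -> q), 1
12. p -> q, 1
13. ~q, 1
14. ~p, 1
15. (p -> q) -> q, 2
16. q, 2
Accessibility: 0R0, 0R1, 1R1, 1R2, 2R2
Complete open branch: countermodel on a T-frame, so not valid in T, nor in K (the same frame is also a K-frame).
S4-tableau for the negation ~((<><>((p -> q) -> q) -> <>((p -> q) -> q)) | r):
1. ~((<><>((p -> q) -> q) -> <>((p -> q) -> q)) | r), 0
2. ~(<><>((p -> q) -> q) -> <>((p -> q) -> q)), 0
3. ~r, 0
4. <><>((p -> q) -> q), 0
5. ~<>((p -> q) -> q), 0
6. ~((p -> q) -> q), 0
7. p -> q, 0
8. ~q, 0
9. ~p, 0
10. <>((p -> q) -> q), 1
11. ~((p -> q) -> q), 1
12. p -> q, 1
13. ~q, 1
14. ~p, 1
15. (p -> q) -> q, 2
16. ~((p -> q) -> q), 2
17. p -> q, 2
18. ~q, 2
19. ~(p -> q), 2
20. p, 2
21. q, 2
Accessibility: 0R0, 0R1, 0R2, 1R1, 1R2, 2R2
Branch closes: q and ~q both at 2.
Every branch closes (one shown): valid in S4, hence also in S5 (every theorem of S4 is a theorem of S5).

S4, S5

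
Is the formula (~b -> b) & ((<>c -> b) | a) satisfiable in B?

1. (~b -> b) & ((<>c -> b) | a), 0
2. ~b -> b, 0   [&-rule on 1]
3. (<>c -> b) | a, 0   [&-rule on 1]
4. b, 0   [->-rule on 2 (branches; this branch)]
5. a, 0   [|-rule on 3 (branches; this branch)]
Accessibility: 0R0

Satisfiable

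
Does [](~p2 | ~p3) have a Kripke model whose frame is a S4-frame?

Satisfiable (open branch found)

1. [](~p2 | ~p3), w0
2. ~p2 | ~p3, w0   [[]-rule on 1 via w0Rw0]
3. ~p3, w0   [|-rule on 2 (branches; this branch)]
Accessibility: w0Rw0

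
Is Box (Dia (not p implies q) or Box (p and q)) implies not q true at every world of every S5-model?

No, not valid

Tableau for the negation not (Box (Dia (not p implies q) or Box (p and q)) implies not q):
1. not (Box (Dia (not p implies q) or Box (p and q)) implies not q), 0
2. Box (Dia (not p implies q) or Box (p and q)), 0
3. q, 0
4. Dia (not p implies q) or Box (p and q), 0
5. Box (p and q), 0
6. p and q, 0
7. p, 0
Accessibility: 0R0
The negation has an open branch (countermodel exists).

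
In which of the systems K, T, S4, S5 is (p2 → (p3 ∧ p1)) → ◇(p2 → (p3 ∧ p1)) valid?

T, S4, S5

K-tableau for the negation ¬((p2 → (p3 ∧ p1)) → ◇(p2 → (p3 ∧ p1))):
1. ¬((p2 → (p3 ∧ p1)) → ◇(p2 → (p3 ∧ p1))), 0
2. p2 → (p3 ∧ p1), 0
3. ¬◇(p2 → (p3 ∧ p1)), 0
4. p3 ∧ p1, 0
5. p3, 0
6. p1, 0
Complete open branch: countermodel on a K-frame, so not valid in K.
T-tableau for the negation ¬((p2 → (p3 ∧ p1)) → ◇(p2 → (p3 ∧ p1))):
1. ¬((p2 → (p3 ∧ p1)) → ◇(p2 → (p3 ∧ p1))), 0
2. p2 → (p3 ∧ p1), 0
3. ¬◇(p2 → (p3 ∧ p1)), 0
4. ¬(p2 → (p3 ∧ p1)), 0
5. p2, 0
6. ¬(p3 ∧ p1), 0
7. p3 ∧ p1, 0
8. p3, 0
9. p1, 0
10. ¬p1, 0
Accessibility: 0R0
Branch closes: p1 and ¬p1 both at 0.
Every branch closes (one shown): valid in T, hence also in S4, S5 (every theorem of T is a theorem of S4 and S5).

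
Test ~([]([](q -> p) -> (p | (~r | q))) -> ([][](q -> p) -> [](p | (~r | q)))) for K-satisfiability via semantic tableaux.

Unsatisfiable

1. ~([]([](q -> p) -> (p | (~r | q))) -> ([][](q -> p) -> [](p | (~r | q)))), u
2. []([](q -> p) -> (p | (~r | q))), u
3. ~([][](q -> p) -> [](p | (~r | q))), u
4. [][](q -> p), u
5. ~[](p | (~r | q)), u
6. ~(p | (~r | q)), v
7. ~p, v
8. ~(~r | q), v
9. r, v
10. ~q, v
11. [](q -> p) -> (p | (~r | q)), v
12. [](q -> p), v
13. ~[](q -> p), v
14. ~(q -> p), w
15. q, w
16. ~p, w
17. q -> p, w
18. p, w
Accessibility: uRv, vRw
Branch closes: p and ~p both at w.
Every branch closes; the branch above is one of them.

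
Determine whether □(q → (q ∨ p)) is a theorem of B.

Valid in B

Tableau for the negation ¬□(q → (q ∨ p)):
1. ¬□(q → (q ∨ p)), 0
2. ¬(q → (q ∨ p)), 1
3. q, 1
4. ¬(q ∨ p), 1
5. ¬q, 1
6. ¬p, 1
Accessibility: 0R0, 0R1, 1R0, 1R1
Branch closes: q and ¬q both at 1.
All branches of the negation close; one closing branch shown above.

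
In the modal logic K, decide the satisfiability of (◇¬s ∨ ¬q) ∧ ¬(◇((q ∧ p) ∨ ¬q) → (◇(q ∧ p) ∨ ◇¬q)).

1. (◇¬s ∨ ¬q) ∧ ¬(◇((q ∧ p) ∨ ¬q) → (◇(q ∧ p) ∨ ◇¬q)), w0
2. ◇¬s ∨ ¬q, w0
3. ¬(◇((q ∧ p) ∨ ¬q) → (◇(q ∧ p) ∨ ◇¬q)), w0
4. ◇((q ∧ p) ∨ ¬q), w0
5. ¬(◇(q ∧ p) ∨ ◇¬q), w0
6. ¬◇(q ∧ p), w0
7. ¬◇¬q, w0
8. ¬q, w0
9. (q ∧ p) ∨ ¬q, w1
10. ¬(q ∧ p), w1
11. q, w1
12. q ∧ p, w1
13. p, w1
14. ¬p, w1
Accessibility: w0Rw1
Branch closes: p and ¬p both at w1.
Every branch closes; the branch above is one of them.

Unsatisfiable (every branch closes)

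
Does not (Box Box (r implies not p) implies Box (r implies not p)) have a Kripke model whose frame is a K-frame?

Satisfiable

1. not (Box Box (r implies not p) implies Box (r implies not p)), 0
2. Box Box (r implies not p), 0
3. not Box (r implies not p), 0
4. not (r implies not p), 1
5. r, 1
6. p, 1
7. Box (r implies not p), 1
Accessibility: 0R1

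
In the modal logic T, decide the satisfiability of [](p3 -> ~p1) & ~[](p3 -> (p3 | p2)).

No, unsatisfiable

1. [](p3 -> ~p1) & ~[](p3 -> (p3 | p2)), u
2. [](p3 -> ~p1), u   [&-rule on 1]
3. ~[](p3 -> (p3 | p2)), u   [&-rule on 1]
4. p3 -> ~p1, u   [[]-rule on 2 via uRu]
5. ~p1, u   [->-rule on 4 (branches; this branch)]
6. ~(p3 -> (p3 | p2)), v   [~[]-rule on 3: fresh world v, uRv]
7. p3, v   [~->-rule on 6]
8. ~(p3 | p2), v   [~->-rule on 6]
9. ~p3, v   [~|-rule on 8]
10. ~p2, v   [~|-rule on 8]
Accessibility: uRu, uRv, vRv
Branch closes: p3 and ~p3 both at v.
(One branch shown.) All branches close.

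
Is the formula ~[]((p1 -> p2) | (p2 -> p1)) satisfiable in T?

1. ~[]((p1 -> p2) | (p2 -> p1)), w0
2. ~((p1 -> p2) | (p2 -> p1)), w1   [~[]-rule on 1: fresh world w1, w0Rw1]
3. ~(p1 -> p2), w1   [~|-rule on 2]
4. ~(p2 -> p1), w1   [~|-rule on 2]
5. p1, w1   [~->-rule on 3]
6. ~p2, w1   [~->-rule on 3]
7. p2, w1   [~->-rule on 4]
8. ~p1, w1   [~->-rule on 4]
Accessibility: w0Rw0, w0Rw1, w1Rw1
Branch closes: p2 and ~p2 both at w1.
All branches of the tableau close; one closing branch shown above.

Unsatisfiable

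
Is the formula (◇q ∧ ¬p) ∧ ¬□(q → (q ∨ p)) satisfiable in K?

No, unsatisfiable

1. (◇q ∧ ¬p) ∧ ¬□(q → (q ∨ p)), 0
2. ◇q ∧ ¬p, 0   [∧-rule on 1]
3. ¬□(q → (q ∨ p)), 0   [∧-rule on 1]
4. ◇q, 0   [∧-rule on 2]
5. ¬p, 0   [∧-rule on 2]
6. ¬(q → (q ∨ p)), 1   [¬□-rule on 3: fresh world 1, 0R1]
7. q, 1   [¬→-rule on 6]
8. ¬(q ∨ p), 1   [¬→-rule on 6]
9. ¬q, 1   [¬∨-rule on 8]
10. ¬p, 1   [¬∨-rule on 8]
Accessibility: 0R1
Branch closes: q and ¬q both at 1.
(One branch shown.) All branches close.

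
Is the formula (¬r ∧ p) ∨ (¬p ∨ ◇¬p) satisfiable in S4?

Satisfiable

1. (¬r ∧ p) ∨ (¬p ∨ ◇¬p), w0
2. ¬p ∨ ◇¬p, w0   [∨-rule on 1 (branches; this branch)]
3. ◇¬p, w0   [∨-rule on 2 (branches; this branch)]
4. ¬p, w1   [◇-rule on 3: fresh world w1, w0Rw1]
Accessibility: w0Rw0, w0Rw1, w1Rw1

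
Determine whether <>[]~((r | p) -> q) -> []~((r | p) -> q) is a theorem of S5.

Tableau for the negation ~(<>[]~((r | p) -> q) -> []~((r | p) -> q)):
1. ~(<>[]~((r | p) -> q) -> []~((r | p) -> q)), 0
2. <>[]~((r | p) -> q), 0   [~->-rule on 1]
3. ~[]~((r | p) -> q), 0   [~->-rule on 1]
4. []~((r | p) -> q), 1   [<>-rule on 2: fresh world 1, 0R1]
5. ~((r | p) -> q), 0   [[]-rule on 4 via 1R0]
6. r | p, 0   [~->-rule on 5]
7. ~q, 0   [~->-rule on 5]
8. ~((r | p) -> q), 1   [[]-rule on 4 via 1R1]
9. r | p, 1   [~->-rule on 8]
10. ~q, 1   [~->-rule on 8]
11. p, 0   [|-rule on 6 (branches; this branch)]
12. p, 1   [|-rule on 9 (branches; this branch)]
13. (r | p) -> q, 2   [~[]-rule on 3: fresh world 2, 0R2]
14. ~((r | p) -> q), 2   [[]-rule on 4 via 1R2]
15. r | p, 2   [~->-rule on 14]
16. ~q, 2   [~->-rule on 14]
17. ~(r | p), 2   [->-rule on 13 (branches; this branch)]
18. ~r, 2   [~|-rule on 17]
19. ~p, 2   [~|-rule on 17]
20. p, 2   [|-rule on 15 (branches; this branch)]
Accessibility: 0R0, 0R1, 0R2, 1R0, 1R1, 1R2, 2R0, 2R1, 2R2
Branch closes: p and ~p both at 2.
Every branch of the negation's tableau closes; the branch above is one of them.

Valid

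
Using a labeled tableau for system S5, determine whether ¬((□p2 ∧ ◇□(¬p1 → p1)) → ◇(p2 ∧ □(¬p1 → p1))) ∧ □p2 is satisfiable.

Unsatisfiable

1. ¬((□p2 ∧ ◇□(¬p1 → p1)) → ◇(p2 ∧ □(¬p1 → p1))) ∧ □p2, w0
2. ¬((□p2 ∧ ◇□(¬p1 → p1)) → ◇(p2 ∧ □(¬p1 → p1))), w0
3. □p2, w0
4. □p2 ∧ ◇□(¬p1 → p1), w0
5. ¬◇(p2 ∧ □(¬p1 → p1)), w0
6. ◇□(¬p1 → p1), w0
7. p2, w0
8. ¬(p2 ∧ □(¬p1 → p1)), w0
9. ¬□(¬p1 → p1), w0
10. □(¬p1 → p1), w1
11. p2, w1
12. ¬(p2 ∧ □(¬p1 → p1)), w1
13. ¬p1 → p1, w0
14. ¬p1 → p1, w1
15. ¬□(¬p1 → p1), w1
16. p1, w0
17. p1, w1
18. ¬(¬p1 → p1), w2
19. ¬p1, w2
20. p2, w2
21. ¬(p2 ∧ □(¬p1 → p1)), w2
22. ¬p1 → p1, w2
23. ¬□(¬p1 → p1), w2
24. p1, w2
Accessibility: w0Rw0, w0Rw1, w0Rw2, w1Rw0, w1Rw1, w1Rw2, w2Rw0, w2Rw1, w2Rw2
Branch closes: p1 and ¬p1 both at w2.
(One branch shown.) All branches close.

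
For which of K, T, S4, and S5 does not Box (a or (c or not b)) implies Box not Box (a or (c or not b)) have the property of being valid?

S5

S4-tableau for the negation not (not Box (a or (c or not b)) implies Box not Box (a or (c or not b))):
1. not (not Box (a or (c or not b)) implies Box not Box (a or (c or not b))), u
2. not Box (a or (c or not b)), u
3. not Box not Box (a or (c or not b)), u
4. not (a or (c or not b)), v
5. not a, v
6. not (c or not b), v
7. not c, v
8. b, v
9. Box (a or (c or not b)), w
10. a or (c or not b), w
11. c or not b, w
12. not b, w
Accessibility: uRu, uRv, uRw, vRv, wRw
Complete open branch: countermodel on an S4-frame, so not valid in S4, nor in K, T (the same frame is also a K-frame and a T-frame).
S5-tableau for the negation not (not Box (a or (c or not b)) implies Box not Box (a or (c or not b))):
1. not (not Box (a or (c or not b)) implies Box not Box (a or (c or not b))), u
2. not Box (a or (c or not b)), u
3. not Box not Box (a or (c or not b)), u
4. not (a or (c or not b)), v
5. not a, v
6. not (c or not b), v
7. not c, v
8. b, v
9. Box (a or (c or not b)), w
10. a or (c or not b), u
11. a or (c or not b), v
12. a or (c or not b), w
13. c or not b, u
14. c or not b, v
15. c or not b, w
16. not b, u
17. not b, v
Accessibility: uRu, uRv, uRw, vRu, vRv, vRw, wRu, wRv, wRw
Branch closes: b and not b both at v.
Every branch closes (one shown): valid in S5.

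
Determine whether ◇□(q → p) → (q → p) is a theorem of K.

No, not valid

Tableau for the negation ¬(◇□(q → p) → (q → p)):
1. ¬(◇□(q → p) → (q → p)), u
2. ◇□(q → p), u
3. ¬(q → p), u
4. q, u
5. ¬p, u
6. □(q → p), v
Accessibility: uRv
The negation has an open branch (countermodel exists).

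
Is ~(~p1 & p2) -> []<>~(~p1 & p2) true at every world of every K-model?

Not valid

Tableau for the negation ~(~(~p1 & p2) -> []<>~(~p1 & p2)):
1. ~(~(~p1 & p2) -> []<>~(~p1 & p2)), w0
2. ~(~p1 & p2), w0
3. ~[]<>~(~p1 & p2), w0
4. ~p2, w0
5. ~<>~(~p1 & p2), w1
Accessibility: w0Rw1
The negation has an open branch (countermodel exists).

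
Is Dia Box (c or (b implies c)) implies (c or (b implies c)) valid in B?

Tableau for the negation not (Dia Box (c or (b implies c)) implies (c or (b implies c))):
1. not (Dia Box (c or (b implies c)) implies (c or (b implies c))), u
2. Dia Box (c or (b implies c)), u   [neg-implies-rule on 1]
3. not (c or (b implies c)), u   [neg-implies-rule on 1]
4. not c, u   [neg-or-rule on 3]
5. not (b implies c), u   [neg-or-rule on 3]
6. b, u   [neg-implies-rule on 5]
7. Box (c or (b implies c)), v   [Dia-rule on 2: fresh world v, uRv]
8. c or (b implies c), u   [Box-rule on 7 via vRu]
9. c or (b implies c), v   [Box-rule on 7 via vRv]
10. b implies c, u   [or-rule on 8 (branches; this branch)]
11. b implies c, v   [or-rule on 9 (branches; this branch)]
12. c, u   [implies-rule on 10 (branches; this branch)]
Accessibility: uRu, uRv, vRu, vRv
Branch closes: c and not c both at u.
All branches of the negation close; one closing branch shown above.

Valid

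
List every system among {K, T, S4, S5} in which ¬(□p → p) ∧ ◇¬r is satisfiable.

K

K-tableau for the formula:
1. ¬(□p → p) ∧ ◇¬r, 0
2. ¬(□p → p), 0   [∧-rule on 1]
3. ◇¬r, 0   [∧-rule on 1]
4. □p, 0   [¬→-rule on 2]
5. ¬p, 0   [¬→-rule on 2]
6. ¬r, 1   [◇-rule on 3: fresh world 1, 0R1]
7. p, 1   [□-rule on 4 via 0R1]
Accessibility: 0R1
Complete open branch: satisfiable in K.
T-tableau for the formula:
1. ¬(□p → p) ∧ ◇¬r, 0
2. ¬(□p → p), 0   [∧-rule on 1]
3. ◇¬r, 0   [∧-rule on 1]
4. □p, 0   [¬→-rule on 2]
5. ¬p, 0   [¬→-rule on 2]
6. p, 0   [□-rule on 4 via 0R0]
Accessibility: 0R0
Branch closes: p and ¬p both at 0.
Every branch closes (one shown): unsatisfiable in T, hence also in S4, S5 (every S4/S5-frame is a T-frame).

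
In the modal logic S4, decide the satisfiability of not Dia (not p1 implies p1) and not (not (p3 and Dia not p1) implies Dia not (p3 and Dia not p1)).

No, unsatisfiable

1. not Dia (not p1 implies p1) and not (not (p3 and Dia not p1) implies Dia not (p3 and Dia not p1)), 0
2. not Dia (not p1 implies p1), 0
3. not (not (p3 and Dia not p1) implies Dia not (p3 and Dia not p1)), 0
4. not (p3 and Dia not p1), 0
5. not Dia not (p3 and Dia not p1), 0
6. not (not p1 implies p1), 0
7. not p1, 0
8. p3 and Dia not p1, 0
9. p3, 0
10. Dia not p1, 0
11. not Dia not p1, 0
12. p1, 0
Accessibility: 0R0
Branch closes: p1 and not p1 both at 0.
(One branch shown.) All branches close.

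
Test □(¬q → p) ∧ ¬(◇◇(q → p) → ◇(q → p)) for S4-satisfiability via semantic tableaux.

1. □(¬q → p) ∧ ¬(◇◇(q → p) → ◇(q → p)), 0
2. □(¬q → p), 0   [∧-rule on 1]
3. ¬(◇◇(q → p) → ◇(q → p)), 0   [∧-rule on 1]
4. ◇◇(q → p), 0   [¬→-rule on 3]
5. ¬◇(q → p), 0   [¬→-rule on 3]
6. ¬q → p, 0   [□-rule on 2 via 0R0]
7. ¬(q → p), 0   [¬◇-rule on 5 via 0R0]
8. q, 0   [¬→-rule on 7]
9. ¬p, 0   [¬→-rule on 7]
10. ◇(q → p), 1   [◇-rule on 4: fresh world 1, 0R1]
11. ¬q → p, 1   [□-rule on 2 via 0R1]
12. ¬(q → p), 1   [¬◇-rule on 5 via 0R1]
13. q, 1   [¬→-rule on 12]
14. ¬p, 1   [¬→-rule on 12]
15. q → p, 2   [◇-rule on 10: fresh world 2, 1R2]
16. ¬q → p, 2   [□-rule on 2 via 0R2]
17. ¬(q → p), 2   [¬◇-rule on 5 via 0R2]
18. q, 2   [¬→-rule on 17]
19. ¬p, 2   [¬→-rule on 17]
20. p, 2   [→-rule on 15 (branches; this branch)]
Accessibility: 0R0, 0R1, 0R2, 1R1, 1R2, 2R2
Branch closes: p and ¬p both at 2.
(One branch shown.) All branches close.

Unsatisfiable (every branch closes)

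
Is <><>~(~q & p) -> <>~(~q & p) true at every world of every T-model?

Not valid

Tableau for the negation ~(<><>~(~q & p) -> <>~(~q & p)):
1. ~(<><>~(~q & p) -> <>~(~q & p)), 0
2. <><>~(~q & p), 0
3. ~<>~(~q & p), 0
4. ~q & p, 0
5. ~q, 0
6. p, 0
7. <>~(~q & p), 1
8. ~q & p, 1
9. ~q, 1
10. p, 1
11. ~(~q & p), 2
12. ~p, 2
Accessibility: 0R0, 0R1, 1R1, 1R2, 2R2
The negation has an open branch (countermodel exists).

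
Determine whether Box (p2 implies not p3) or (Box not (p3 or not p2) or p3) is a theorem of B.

Tableau for the negation not (Box (p2 implies not p3) or (Box not (p3 or not p2) or p3)):
1. not (Box (p2 implies not p3) or (Box not (p3 or not p2) or p3)), w0
2. not Box (p2 implies not p3), w0   [neg-or-rule on 1]
3. not (Box not (p3 or not p2) or p3), w0   [neg-or-rule on 1]
4. not Box not (p3 or not p2), w0   [neg-or-rule on 3]
5. not p3, w0   [neg-or-rule on 3]
6. not (p2 implies not p3), w1   [neg-Box-rule on 2: fresh world w1, w0Rw1]
7. p2, w1   [neg-implies-rule on 6]
8. p3, w1   [neg-implies-rule on 6]
9. p3 or not p2, w2   [neg-Box-rule on 4: fresh world w2, w0Rw2]
10. not p2, w2   [or-rule on 9 (branches; this branch)]
Accessibility: w0Rw0, w0Rw1, w0Rw2, w1Rw0, w1Rw1, w2Rw0, w2Rw2
The negation has an open branch (countermodel exists).

Invalid (countermodel exists)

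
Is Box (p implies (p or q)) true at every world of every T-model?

Valid

Tableau for the negation not Box (p implies (p or q)):
1. not Box (p implies (p or q)), u
2. not (p implies (p or q)), v
3. p, v
4. not (p or q), v
5. not p, v
6. not q, v
Accessibility: uRu, uRv, vRv
Branch closes: p and not p both at v.
Every branch of the negation's tableau closes; the branch above is one of them.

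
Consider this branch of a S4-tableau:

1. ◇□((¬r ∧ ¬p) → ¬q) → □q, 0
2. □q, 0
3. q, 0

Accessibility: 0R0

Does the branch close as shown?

No, open

No world carries both an atom and its negation.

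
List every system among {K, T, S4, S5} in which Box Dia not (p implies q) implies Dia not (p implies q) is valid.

K-tableau for the negation not (Box Dia not (p implies q) implies Dia not (p implies q)):
1. not (Box Dia not (p implies q) implies Dia not (p implies q)), u
2. Box Dia not (p implies q), u
3. not Dia not (p implies q), u
Complete open branch: countermodel on a K-frame, so not valid in K.
T-tableau for the negation not (Box Dia not (p implies q) implies Dia not (p implies q)):
1. not (Box Dia not (p implies q) implies Dia not (p implies q)), u
2. Box Dia not (p implies q), u
3. not Dia not (p implies q), u
4. Dia not (p implies q), u
5. p implies q, u
6. q, u
7. not (p implies q), v
8. p, v
9. not q, v
10. Dia not (p implies q), v
11. p implies q, v
12. q, v
Accessibility: uRu, uRv, vRv
Branch closes: q and not q both at v.
Every branch closes (one shown): valid in T, hence also in S4, S5 (every theorem of T is a theorem of S4 and S5).

T, S4, S5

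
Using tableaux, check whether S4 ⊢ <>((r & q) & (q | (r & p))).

Tableau for the negation ~<>((r & q) & (q | (r & p))):
1. ~<>((r & q) & (q | (r & p))), w0
2. ~((r & q) & (q | (r & p))), w0
3. ~(q | (r & p)), w0
4. ~q, w0
5. ~(r & p), w0
6. ~p, w0
Accessibility: w0Rw0
The negation has an open branch (countermodel exists).

Not valid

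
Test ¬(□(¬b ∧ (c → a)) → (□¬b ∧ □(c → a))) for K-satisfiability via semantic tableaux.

1. ¬(□(¬b ∧ (c → a)) → (□¬b ∧ □(c → a))), 0
2. □(¬b ∧ (c → a)), 0   [¬→-rule on 1]
3. ¬(□¬b ∧ □(c → a)), 0   [¬→-rule on 1]
4. ¬□(c → a), 0   [¬∧-rule on 3 (branches; this branch)]
5. ¬(c → a), 1   [¬□-rule on 4: fresh world 1, 0R1]
6. c, 1   [¬→-rule on 5]
7. ¬a, 1   [¬→-rule on 5]
8. ¬b ∧ (c → a), 1   [□-rule on 2 via 0R1]
9. ¬b, 1   [∧-rule on 8]
10. c → a, 1   [∧-rule on 8]
11. a, 1   [→-rule on 10 (branches; this branch)]
Accessibility: 0R1
Branch closes: a and ¬a both at 1.
(One branch shown.) All branches close.

No, unsatisfiable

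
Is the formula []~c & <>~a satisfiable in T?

1. []~c & <>~a, 0
2. []~c, 0
3. <>~a, 0
4. ~c, 0
5. ~a, 1
6. ~c, 1
Accessibility: 0R0, 0R1, 1R1

Satisfiable (open branch found)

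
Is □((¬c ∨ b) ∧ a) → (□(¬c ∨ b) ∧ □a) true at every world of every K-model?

Valid

Tableau for the negation ¬(□((¬c ∨ b) ∧ a) → (□(¬c ∨ b) ∧ □a)):
1. ¬(□((¬c ∨ b) ∧ a) → (□(¬c ∨ b) ∧ □a)), 0
2. □((¬c ∨ b) ∧ a), 0
3. ¬(□(¬c ∨ b) ∧ □a), 0
4. ¬□(¬c ∨ b), 0
5. ¬(¬c ∨ b), 1
6. c, 1
7. ¬b, 1
8. (¬c ∨ b) ∧ a, 1
9. ¬c ∨ b, 1
10. a, 1
11. b, 1
Accessibility: 0R1
Branch closes: b and ¬b both at 1.
Every branch of the negation's tableau closes; the branch above is one of them.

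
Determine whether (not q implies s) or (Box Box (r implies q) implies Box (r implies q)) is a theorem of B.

Valid

Tableau for the negation not ((not q implies s) or (Box Box (r implies q) implies Box (r implies q))):
1. not ((not q implies s) or (Box Box (r implies q) implies Box (r implies q))), w0
2. not (not q implies s), w0
3. not (Box Box (r implies q) implies Box (r implies q)), w0
4. not q, w0
5. not s, w0
6. Box Box (r implies q), w0
7. not Box (r implies q), w0
8. Box (r implies q), w0
9. r implies q, w0
10. not r, w0
11. not (r implies q), w1
12. r, w1
13. not q, w1
14. Box (r implies q), w1
15. r implies q, w1
16. q, w1
Accessibility: w0Rw0, w0Rw1, w1Rw0, w1Rw1
Branch closes: q and not q both at w1.
Every branch of the negation's tableau closes; the branch above is one of them.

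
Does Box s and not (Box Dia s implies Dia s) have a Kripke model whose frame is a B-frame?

1. Box s and not (Box Dia s implies Dia s), 0
2. Box s, 0
3. not (Box Dia s implies Dia s), 0
4. Box Dia s, 0
5. not Dia s, 0
6. s, 0
7. Dia s, 0
8. not s, 0
Accessibility: 0R0
Branch closes: s and not s both at 0.
(One branch shown.) All branches close.

No, unsatisfiable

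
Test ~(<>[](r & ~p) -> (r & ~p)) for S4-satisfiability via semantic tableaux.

1. ~(<>[](r & ~p) -> (r & ~p)), 0
2. <>[](r & ~p), 0   [~->-rule on 1]
3. ~(r & ~p), 0   [~->-rule on 1]
4. p, 0   [~&-rule on 3 (branches; this branch)]
5. [](r & ~p), 1   [<>-rule on 2: fresh world 1, 0R1]
6. r & ~p, 1   [[]-rule on 5 via 1R1]
7. r, 1   [&-rule on 6]
8. ~p, 1   [&-rule on 6]
Accessibility: 0R0, 0R1, 1R1

Satisfiable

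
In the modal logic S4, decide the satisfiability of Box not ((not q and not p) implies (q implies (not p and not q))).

1. Box not ((not q and not p) implies (q implies (not p and not q))), u
2. not ((not q and not p) implies (q implies (not p and not q))), u
3. not q and not p, u
4. not (q implies (not p and not q)), u
5. not q, u
6. not p, u
7. q, u
8. not (not p and not q), u
Accessibility: uRu
Branch closes: q and not q both at u.
All branches of the tableau close; one closing branch shown above.

No, unsatisfiable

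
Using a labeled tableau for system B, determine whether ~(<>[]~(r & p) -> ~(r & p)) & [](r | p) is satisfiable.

1. ~(<>[]~(r & p) -> ~(r & p)) & [](r | p), u
2. ~(<>[]~(r & p) -> ~(r & p)), u
3. [](r | p), u
4. <>[]~(r & p), u
5. r & p, u
6. r, u
7. p, u
8. r | p, u
9. []~(r & p), v
10. r | p, v
11. ~(r & p), u
12. ~(r & p), v
13. p, v
14. ~p, u
Accessibility: uRu, uRv, vRu, vRv
Branch closes: p and ~p both at u.
Every branch closes; the branch above is one of them.

No, unsatisfiable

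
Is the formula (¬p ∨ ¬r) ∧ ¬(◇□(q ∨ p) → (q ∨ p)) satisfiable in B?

No, unsatisfiable

1. (¬p ∨ ¬r) ∧ ¬(◇□(q ∨ p) → (q ∨ p)), w0
2. ¬p ∨ ¬r, w0   [∧-rule on 1]
3. ¬(◇□(q ∨ p) → (q ∨ p)), w0   [∧-rule on 1]
4. ◇□(q ∨ p), w0   [¬→-rule on 3]
5. ¬(q ∨ p), w0   [¬→-rule on 3]
6. ¬q, w0   [¬∨-rule on 5]
7. ¬p, w0   [¬∨-rule on 5]
8. ¬r, w0   [∨-rule on 2 (branches; this branch)]
9. □(q ∨ p), w1   [◇-rule on 4: fresh world w1, w0Rw1]
10. q ∨ p, w0   [□-rule on 9 via w1Rw0]
11. q ∨ p, w1   [□-rule on 9 via w1Rw1]
12. p, w0   [∨-rule on 10 (branches; this branch)]
Accessibility: w0Rw0, w0Rw1, w1Rw0, w1Rw1
Branch closes: p and ¬p both at w0.
All branches of the tableau close; one closing branch shown above.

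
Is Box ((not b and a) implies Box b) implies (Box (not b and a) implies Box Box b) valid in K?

Tableau for the negation not (Box ((not b and a) implies Box b) implies (Box (not b and a) implies Box Box b)):
1. not (Box ((not b and a) implies Box b) implies (Box (not b and a) implies Box Box b)), w0
2. Box ((not b and a) implies Box b), w0   [neg-implies-rule on 1]
3. not (Box (not b and a) implies Box Box b), w0   [neg-implies-rule on 1]
4. Box (not b and a), w0   [neg-implies-rule on 3]
5. not Box Box b, w0   [neg-implies-rule on 3]
6. not Box b, w1   [neg-Box-rule on 5: fresh world w1, w0Rw1]
7. (not b and a) implies Box b, w1   [Box-rule on 2 via w0Rw1]
8. not b and a, w1   [Box-rule on 4 via w0Rw1]
9. not b, w1   [and-rule on 8]
10. a, w1   [and-rule on 8]
11. Box b, w1   [implies-rule on 7 (branches; this branch)]
12. not b, w2   [neg-Box-rule on 6: fresh world w2, w1Rw2]
13. b, w2   [Box-rule on 11 via w1Rw2]
Accessibility: w0Rw1, w1Rw2
Branch closes: b and not b both at w2.
All branches of the negation close; one closing branch shown above.

Valid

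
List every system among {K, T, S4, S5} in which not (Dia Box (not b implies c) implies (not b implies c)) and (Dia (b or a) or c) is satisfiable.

K, T, S4

S5-tableau for the formula:
1. not (Dia Box (not b implies c) implies (not b implies c)) and (Dia (b or a) or c), u
2. not (Dia Box (not b implies c) implies (not b implies c)), u   [and-rule on 1]
3. Dia (b or a) or c, u   [and-rule on 1]
4. Dia Box (not b implies c), u   [neg-implies-rule on 2]
5. not (not b implies c), u   [neg-implies-rule on 2]
6. not b, u   [neg-implies-rule on 5]
7. not c, u   [neg-implies-rule on 5]
8. Dia (b or a), u   [or-rule on 3 (branches; this branch)]
9. Box (not b implies c), v   [Dia-rule on 4: fresh world v, uRv]
10. not b implies c, u   [Box-rule on 9 via vRu]
11. not b implies c, v   [Box-rule on 9 via vRv]
12. c, u   [implies-rule on 10 (branches; this branch)]
Accessibility: uRu, uRv, vRu, vRv
Branch closes: c and not c both at u.
Every branch closes (one shown): unsatisfiable in S5.
S4-tableau for the formula:
1. not (Dia Box (not b implies c) implies (not b implies c)) and (Dia (b or a) or c), u
2. not (Dia Box (not b implies c) implies (not b implies c)), u   [and-rule on 1]
3. Dia (b or a) or c, u   [and-rule on 1]
4. Dia Box (not b implies c), u   [neg-implies-rule on 2]
5. not (not b implies c), u   [neg-implies-rule on 2]
6. not b, u   [neg-implies-rule on 5]
7. not c, u   [neg-implies-rule on 5]
8. Dia (b or a), u   [or-rule on 3 (branches; this branch)]
9. Box (not b implies c), v   [Dia-rule on 4: fresh world v, uRv]
10. not b implies c, v   [Box-rule on 9 via vRv]
11. c, v   [implies-rule on 10 (branches; this branch)]
12. b or a, w   [Dia-rule on 8: fresh world w, uRw]
13. a, w   [or-rule on 12 (branches; this branch)]
Accessibility: uRu, uRv, uRw, vRv, wRw
Complete open branch: satisfiable in S4, hence also in K, T (this S4-model is also a K-model and a T-model).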